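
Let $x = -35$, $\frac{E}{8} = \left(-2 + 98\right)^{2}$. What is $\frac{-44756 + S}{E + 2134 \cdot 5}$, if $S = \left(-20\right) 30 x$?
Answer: $- \frac{11878}{42199} \approx -0.28148$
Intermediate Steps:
$E = 73728$ ($E = 8 \left(-2 + 98\right)^{2} = 8 \cdot 96^{2} = 8 \cdot 9216 = 73728$)
$S = 21000$ ($S = \left(-20\right) 30 \left(-35\right) = \left(-600\right) \left(-35\right) = 21000$)
$\frac{-44756 + S}{E + 2134 \cdot 5} = \frac{-44756 + 21000}{73728 + 2134 \cdot 5} = - \frac{23756}{73728 + 10670} = - \frac{23756}{84398} = \left(-23756\right) \frac{1}{84398} = - \frac{11878}{42199}$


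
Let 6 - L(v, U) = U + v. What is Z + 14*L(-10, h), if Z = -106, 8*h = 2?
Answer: 229/2 ≈ 114.50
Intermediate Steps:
h = 1/4 (h = (1/8)*2 = 1/4 ≈ 0.25000)
L(v, U) = 6 - U - v (L(v, U) = 6 - (U + v) = 6 + (-U - v) = 6 - U - v)
Z + 14*L(-10, h) = -106 + 14*(6 - 1*1/4 - 1*(-10)) = -106 + 14*(6 - 1/4 + 10) = -106 + 14*(63/4) = -106 + 441/2 = 229/2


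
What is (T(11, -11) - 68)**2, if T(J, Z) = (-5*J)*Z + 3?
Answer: 291600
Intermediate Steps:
T(J, Z) = 3 - 5*J*Z (T(J, Z) = -5*J*Z + 3 = 3 - 5*J*Z)
(T(11, -11) - 68)**2 = ((3 - 5*11*(-11)) - 68)**2 = ((3 + 605) - 68)**2 = (608 - 68)**2 = 540**2 = 291600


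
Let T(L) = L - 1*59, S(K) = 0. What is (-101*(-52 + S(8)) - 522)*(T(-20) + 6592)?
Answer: 30806490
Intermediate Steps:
T(L) = -59 + L (T(L) = L - 59 = -59 + L)
(-101*(-52 + S(8)) - 522)*(T(-20) + 6592) = (-101*(-52 + 0) - 522)*((-59 - 20) + 6592) = (-101*(-52) - 522)*(-79 + 6592) = (5252 - 522)*6513 = 4730*6513 = 30806490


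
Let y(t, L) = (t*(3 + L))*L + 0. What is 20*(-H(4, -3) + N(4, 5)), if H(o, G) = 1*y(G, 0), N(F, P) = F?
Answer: 80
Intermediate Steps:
y(t, L) = L*t*(3 + L) (y(t, L) = L*t*(3 + L) + 0 = L*t*(3 + L))
H(o, G) = 0 (H(o, G) = 1*(0*G*(3 + 0)) = 1*(0*G*3) = 1*0 = 0)
20*(-H(4, -3) + N(4, 5)) = 20*(-1*0 + 4) = 20*(0 + 4) = 20*4 = 80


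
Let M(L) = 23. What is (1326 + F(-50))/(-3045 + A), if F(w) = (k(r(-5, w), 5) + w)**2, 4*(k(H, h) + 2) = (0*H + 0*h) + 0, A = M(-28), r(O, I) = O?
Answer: -2015/1511 ≈ -1.3336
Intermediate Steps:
A = 23
k(H, h) = -2 (k(H, h) = -2 + ((0*H + 0*h) + 0)/4 = -2 + ((0 + 0) + 0)/4 = -2 + (0 + 0)/4 = -2 + (1/4)*0 = -2 + 0 = -2)
F(w) = (-2 + w)**2
(1326 + F(-50))/(-3045 + A) = (1326 + (-2 - 50)**2)/(-3045 + 23) = (1326 + (-52)**2)/(-3022) = (1326 + 2704)*(-1/3022) = 4030*(-1/3022) = -2015/1511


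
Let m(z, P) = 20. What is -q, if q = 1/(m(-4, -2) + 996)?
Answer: -1/1016 ≈ -0.00098425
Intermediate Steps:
q = 1/1016 (q = 1/(20 + 996) = 1/1016 ≈ 0.00098425)
-q = -1*1/1016 = -1/1016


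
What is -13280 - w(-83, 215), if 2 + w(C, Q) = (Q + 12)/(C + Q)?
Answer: -1752923/132 ≈ -13280.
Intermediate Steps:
w(C, Q) = -2 + (12 + Q)/(C + Q) (w(C, Q) = -2 + (Q + 12)/(C + Q) = -2 + (12 + Q)/(C + Q))
-13280 - w(-83, 215) = -13280 - (12 - 1*215 - 2*(-83))/(-83 + 215) = -13280 - (12 - 215 + 166)/132 = -13280 - (-37)/132 = -13280 - 1*(-37/132) = -13280 + 37/132 = -1752923/132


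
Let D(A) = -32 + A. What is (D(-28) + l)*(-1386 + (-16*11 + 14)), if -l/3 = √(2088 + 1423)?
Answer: 92880 + 4644*√3511 ≈ 3.6805e+5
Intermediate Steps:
l = -3*√3511 (l = -3*√(2088 + 1423) = -3*√3511 ≈ -177.76)
(D(-28) + l)*(-1386 + (-16*11 + 14)) = ((-32 - 28) - 3*√3511)*(-1386 + (-16*11 + 14)) = (-60 - 3*√3511)*(-1386 + (-176 + 14)) = (-60 - 3*√3511)*(-1386 - 162) = (-60 - 3*√3511)*(-1548) = 92880 + 4644*√3511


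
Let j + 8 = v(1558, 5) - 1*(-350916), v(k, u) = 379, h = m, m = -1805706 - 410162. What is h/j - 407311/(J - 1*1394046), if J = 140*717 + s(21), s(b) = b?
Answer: -2723463499603/454440671115 ≈ -5.9930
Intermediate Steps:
m = -2215868
h = -2215868
j = 351287 (j = -8 + (379 - 1*(-350916)) = -8 + (379 + 350916) = -8 + 351295 = 351287)
J = 100401 (J = 140*717 + 21 = 100380 + 21 = 100401)
h/j - 407311/(J - 1*1394046) = -2215868/351287 - 407311/(100401 - 1*1394046) = -2215868*1/351287 - 407311/(100401 - 1394046) = -2215868/351287 - 407311/(-1293645) = -2215868/351287 - 407311*(-1/1293645) = -2215868/351287 + 407311/1293645 = -2723463499603/454440671115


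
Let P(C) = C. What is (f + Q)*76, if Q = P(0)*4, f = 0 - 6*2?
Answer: -912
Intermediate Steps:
f = -12 (f = 0 - 12 = -12)
Q = 0 (Q = 0*4 = 0)
(f + Q)*76 = (-12 + 0)*76 = -12*76 = -912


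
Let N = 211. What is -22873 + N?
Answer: -22662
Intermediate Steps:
-22873 + N = -22873 + 211 = -22662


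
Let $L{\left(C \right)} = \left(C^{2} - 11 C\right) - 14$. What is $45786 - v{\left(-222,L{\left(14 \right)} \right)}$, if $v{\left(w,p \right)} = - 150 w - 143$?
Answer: $12629$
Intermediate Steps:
$L{\left(C \right)} = -14 + C^{2} - 11 C$
$v{\left(w,p \right)} = -143 - 150 w$
$45786 - v{\left(-222,L{\left(14 \right)} \right)} = 45786 - \left(-143 - -33300\right) = 45786 - \left(-143 + 33300\right) = 45786 - 33157 = 12629$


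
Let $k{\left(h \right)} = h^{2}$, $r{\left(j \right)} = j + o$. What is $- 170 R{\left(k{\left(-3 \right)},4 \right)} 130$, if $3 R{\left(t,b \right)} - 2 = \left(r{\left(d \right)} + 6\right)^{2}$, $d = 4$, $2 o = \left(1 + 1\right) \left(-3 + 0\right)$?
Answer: $-375700$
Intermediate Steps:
$o = -3$ ($o = \frac{\left(1 + 1\right) \left(-3 + 0\right)}{2} = \frac{2 \left(-3\right)}{2} = \frac{1}{2} \left(-6\right) = -3$)
$r{\left(j \right)} = -3 + j$ ($r{\left(j \right)} = j - 3 = -3 + j$)
$R{\left(t,b \right)} = 17$ ($R{\left(t,b \right)} = \frac{2}{3} + \frac{\left(\left(-3 + 4\right) + 6\right)^{2}}{3} = \frac{2}{3} + \frac{\left(1 + 6\right)^{2}}{3} = \frac{2}{3} + \frac{7^{2}}{3} = \frac{2}{3} + \frac{1}{3} \cdot 49 = \frac{2}{3} + \frac{49}{3} = 17$)
$- 170 R{\left(k{\left(-3 \right)},4 \right)} 130 = \left(-170\right) 17 \cdot 130 = \left(-2890\right) 130 = -375700$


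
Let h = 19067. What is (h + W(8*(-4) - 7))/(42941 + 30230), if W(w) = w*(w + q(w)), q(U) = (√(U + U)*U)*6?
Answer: 20588/73171 + 9126*I*√78/73171 ≈ 0.28137 + 1.1015*I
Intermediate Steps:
q(U) = 6*√2*U^(3/2) (q(U) = (√(2*U)*U)*6 = ((√2*√U)*U)*6 = (√2*U^(3/2))*6 = 6*√2*U^(3/2))
W(w) = w*(w + 6*√2*w^(3/2))
(h + W(8*(-4) - 7))/(42941 + 30230) = (19067 + (8*(-4) - 7)*((8*(-4) - 7) + 6*√2*(8*(-4) - 7)^(3/2)))/(42941 + 30230) = (19067 + (-32 - 7)*((-32 - 7) + 6*√2*(-32 - 7)^(3/2)))/73171 = (19067 - 39*(-39 + 6*√2*(-39)^(3/2)))*(1/73171) = (19067 - 39*(-39 + 6*√2*(-39*I*√39)))*(1/73171) = (19067 - 39*(-39 - 234*I*√78))*(1/73171) = (19067 + (1521 + 9126*I*√78))*(1/73171) = (20588 + 9126*I*√78)*(1/73171) = 20588/73171 + 9126*I*√78/73171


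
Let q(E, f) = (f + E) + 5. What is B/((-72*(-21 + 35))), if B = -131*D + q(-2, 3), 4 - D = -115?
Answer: 15583/1008 ≈ 15.459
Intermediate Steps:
D = 119 (D = 4 - 1*(-115) = 4 + 115 = 119)
q(E, f) = 5 + E + f (q(E, f) = (E + f) + 5 = 5 + E + f)
B = -15583 (B = -131*119 + (5 - 2 + 3) = -15589 + 6 = -15583)
B/((-72*(-21 + 35))) = -15583*(-1/(72*(-21 + 35))) = -15583/((-72*14)) = -15583/(-1008) = -15583*(-1/1008) = 15583/1008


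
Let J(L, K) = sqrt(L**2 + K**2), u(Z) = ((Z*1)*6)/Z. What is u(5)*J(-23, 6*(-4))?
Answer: 6*sqrt(1105) ≈ 199.45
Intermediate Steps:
u(Z) = 6 (u(Z) = (Z*6)/Z = (6*Z)/Z = 6)
J(L, K) = sqrt(K**2 + L**2)
u(5)*J(-23, 6*(-4)) = 6*sqrt((6*(-4))**2 + (-23)**2) = 6*sqrt((-24)**2 + 529) = 6*sqrt(576 + 529) = 6*sqrt(1105)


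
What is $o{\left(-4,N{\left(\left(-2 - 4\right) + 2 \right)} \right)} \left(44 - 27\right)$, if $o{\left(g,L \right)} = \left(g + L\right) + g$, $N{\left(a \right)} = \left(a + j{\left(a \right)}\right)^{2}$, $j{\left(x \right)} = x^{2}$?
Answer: $2312$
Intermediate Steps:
$N{\left(a \right)} = \left(a + a^{2}\right)^{2}$
$o{\left(g,L \right)} = L + 2 g$ ($o{\left(g,L \right)} = \left(L + g\right) + g = L + 2 g$)
$o{\left(-4,N{\left(\left(-2 - 4\right) + 2 \right)} \right)} \left(44 - 27\right) = \left(\left(\left(-2 - 4\right) + 2\right)^{2} \left(1 + \left(\left(-2 - 4\right) + 2\right)\right)^{2} + 2 \left(-4\right)\right) \left(44 - 27\right) = \left(\left(-6 + 2\right)^{2} \left(1 + \left(-6 + 2\right)\right)^{2} - 8\right) 17 = \left(\left(-4\right)^{2} \left(1 - 4\right)^{2} - 8\right) 17 = \left(16 \left(-3\right)^{2} - 8\right) 17 = \left(16 \cdot 9 - 8\right) 17 = \left(144 - 8\right) 17 = 136 \cdot 17 = 2312$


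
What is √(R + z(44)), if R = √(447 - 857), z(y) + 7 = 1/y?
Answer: √(-3377 + 484*I*√410)/22 ≈ 2.687 + 3.7679*I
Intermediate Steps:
z(y) = -7 + 1/y
R = I*√410 (R = √(-410) = I*√410 ≈ 20.248*I)
√(R + z(44)) = √(I*√410 + (-7 + 1/44)) = √(I*√410 - 307/44) = √(-307/44 + I*√410)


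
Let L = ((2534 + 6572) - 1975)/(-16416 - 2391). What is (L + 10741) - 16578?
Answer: -36594530/6269 ≈ -5837.4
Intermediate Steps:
L = -2377/6269 (L = (9106 - 1975)/(-18807) = 7131*(-1/18807) = -2377/6269 ≈ -0.37917)
(L + 10741) - 16578 = (-2377/6269 + 10741) - 16578 = 67332952/6269 - 16578 = -36594530/6269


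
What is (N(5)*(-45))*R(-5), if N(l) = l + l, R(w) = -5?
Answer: 2250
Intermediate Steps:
N(l) = 2*l
(N(5)*(-45))*R(-5) = ((2*5)*(-45))*(-5) = (10*(-45))*(-5) = -450*(-5) = 2250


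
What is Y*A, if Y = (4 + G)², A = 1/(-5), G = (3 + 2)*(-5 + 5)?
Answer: -16/5 ≈ -3.2000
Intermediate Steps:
G = 0 (G = 5*0 = 0)
A = -⅕ ≈ -0.20000
Y = 16 (Y = (4 + 0)² = 4² = 16)
Y*A = 16*(-⅕) = -16/5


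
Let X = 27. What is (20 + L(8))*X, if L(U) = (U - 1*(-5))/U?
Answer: 4671/8 ≈ 583.88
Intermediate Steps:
L(U) = (5 + U)/U (L(U) = (U + 5)/U = (5 + U)/U)
(20 + L(8))*X = (20 + (5 + 8)/8)*27 = (20 + (1/8)*13)*27 = (20 + 13/8)*27 = (173/8)*27 = 4671/8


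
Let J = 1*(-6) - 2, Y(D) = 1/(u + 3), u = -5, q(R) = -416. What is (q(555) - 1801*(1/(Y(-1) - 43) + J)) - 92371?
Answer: -6815371/87 ≈ -78338.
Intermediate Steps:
Y(D) = -1/2 (Y(D) = 1/(-5 + 3) = 1/(-2) = -1/2)
J = -8 (J = -6 - 2 = -8)
(q(555) - 1801*(1/(Y(-1) - 43) + J)) - 92371 = (-416 - 1801*(1/(-1/2 - 43) - 8)) - 92371 = (-416 - 1801*(1/(-87/2) - 8)) - 92371 = (-416 - 1801*(-2/87 - 8)) - 92371 = (-416 - 1801*(-698/87)) - 92371 = (-416 + 1257098/87) - 92371 = 1220906/87 - 92371 = -6815371/87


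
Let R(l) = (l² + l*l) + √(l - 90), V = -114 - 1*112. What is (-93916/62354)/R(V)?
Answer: -1199213404/81333243645335 + 23479*I*√79/81333243645335 ≈ -1.4744e-5 + 2.5658e-9*I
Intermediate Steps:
V = -226 (V = -114 - 112 = -226)
R(l) = √(-90 + l) + 2*l² (R(l) = (l² + l²) + √(-90 + l) = 2*l² + √(-90 + l) = √(-90 + l) + 2*l²)
(-93916/62354)/R(V) = (-93916/62354)/(√(-90 - 226) + 2*(-226)²) = (-93916*1/62354)/(√(-316) + 2*51076) = -46958/(31177*(2*I*√79 + 102152)) = -46958/(31177*(102152 + 2*I*√79))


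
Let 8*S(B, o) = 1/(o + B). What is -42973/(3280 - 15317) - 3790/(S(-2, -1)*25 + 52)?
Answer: -1042329541/14721251 ≈ -70.804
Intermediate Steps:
S(B, o) = 1/(8*(B + o)) (S(B, o) = 1/(8*(o + B)) = 1/(8*(B + o)))
-42973/(3280 - 15317) - 3790/(S(-2, -1)*25 + 52) = -42973/(3280 - 15317) - 3790/((1/(8*(-2 - 1)))*25 + 52) = -42973/(-12037) - 3790/(((⅛)/(-3))*25 + 52) = -42973*(-1/12037) - 3790/(((⅛)*(-⅓))*25 + 52) = 42973/12037 - 3790/(-1/24*25 + 52) = 42973/12037 - 3790/(-25/24 + 52) = 42973/12037 - 3790/1223/24 = 42973/12037 - 3790*24/1223 = 42973/12037 - 90960/1223 = -1042329541/14721251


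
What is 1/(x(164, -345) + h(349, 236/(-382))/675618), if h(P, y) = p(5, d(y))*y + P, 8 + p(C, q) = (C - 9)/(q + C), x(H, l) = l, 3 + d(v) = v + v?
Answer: -9420141774/3249943931935 ≈ -0.0028986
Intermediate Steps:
d(v) = -3 + 2*v (d(v) = -3 + (v + v) = -3 + 2*v)
p(C, q) = -8 + (-9 + C)/(C + q) (p(C, q) = -8 + (C - 9)/(q + C) = -8 + (-9 + C)/(C + q))
h(P, y) = P + y*(-20 - 16*y)/(2 + 2*y) (h(P, y) = ((-9 - 8*(-3 + 2*y) - 7*5)/(5 + (-3 + 2*y)))*y + P = ((-9 + (24 - 16*y) - 35)/(2 + 2*y))*y + P = ((-20 - 16*y)/(2 + 2*y))*y + P = y*(-20 - 16*y)/(2 + 2*y) + P = P + y*(-20 - 16*y)/(2 + 2*y))
1/(x(164, -345) + h(349, 236/(-382))/675618) = 1/(-345 + ((349*(1 + 236/(-382)) - 2*236/(-382)*(5 + 4*(236/(-382))))/(1 + 236/(-382)))/675618) = 1/(-345 + ((349*(1 + 236*(-1/382)) - 2*236*(-1/382)*(5 + 4*(236*(-1/382))))/(1 + 236*(-1/382)))*(1/675618)) = 1/(-345 + ((349*(1 - 118/191) - 2*(-118/191)*(5 + 4*(-118/191)))/(1 - 118/191))*(1/675618)) = 1/(-345 + ((349*(73/191) - 2*(-118/191)*(5 - 472/191))/(73/191))*(1/675618)) = 1/(-345 + (191*(25477/191 - 2*(-118/191)*483/191)/73)*(1/675618)) = 1/(-345 + (191*(25477/191 + 113988/36481)/73)*(1/675618)) = 1/(-345 + ((191/73)*(4980095/36481))*(1/675618)) = 1/(-345 + (4980095/13943)*(1/675618)) = 1/(-345 + 4980095/9420141774) = 1/(-3249943931935/9420141774) = -9420141774/3249943931935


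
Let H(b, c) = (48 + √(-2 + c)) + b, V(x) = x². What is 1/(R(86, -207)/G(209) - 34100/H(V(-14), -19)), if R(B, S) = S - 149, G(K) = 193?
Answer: 193*(-√21 + 244*I)/(4*(-1667041*I + 89*√21)) ≈ -0.0070622 - 0.00013091*I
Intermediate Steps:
H(b, c) = 48 + b + √(-2 + c)
R(B, S) = -149 + S
1/(R(86, -207)/G(209) - 34100/H(V(-14), -19)) = 1/((-149 - 207)/193 - 34100/(48 + (-14)² + √(-2 - 19))) = 1/(-356*1/193 - 34100/(48 + 196 + √(-21))) = 1/(-356/193 - 34100/(48 + 196 + I*√21)) = 1/(-356/193 - 34100/(244 + I*√21))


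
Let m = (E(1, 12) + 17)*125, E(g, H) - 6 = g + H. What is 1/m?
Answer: 1/4500 ≈ 0.00022222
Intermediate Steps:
E(g, H) = 6 + H + g (E(g, H) = 6 + (g + H) = 6 + (H + g) = 6 + H + g)
m = 4500 (m = ((6 + 12 + 1) + 17)*125 = (19 + 17)*125 = 36*125 = 4500)
1/m = 1/4500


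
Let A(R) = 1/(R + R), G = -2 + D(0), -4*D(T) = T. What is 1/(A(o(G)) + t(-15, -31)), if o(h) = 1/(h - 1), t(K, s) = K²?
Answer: 2/447 ≈ 0.0044743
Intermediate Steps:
D(T) = -T/4
G = -2 (G = -2 - ¼*0 = -2 + 0 = -2)
o(h) = 1/(-1 + h)
A(R) = 1/(2*R)
1/(A(o(G)) + t(-15, -31)) = 1/(1/(2*(1/(-1 - 2))) + (-15)²) = 1/(1/(2*(1/(-3))) + 225) = 1/(1/(2*(-⅓)) + 225) = 1/((½)*(-3) + 225) = 1/(-3/2 + 225) = 1/(447/2) = 2/447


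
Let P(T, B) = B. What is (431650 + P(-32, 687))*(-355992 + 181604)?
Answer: -75394384756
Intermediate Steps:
(431650 + P(-32, 687))*(-355992 + 181604) = (431650 + 687)*(-355992 + 181604) = 432337*(-174388) = -75394384756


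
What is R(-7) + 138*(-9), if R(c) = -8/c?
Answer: -8686/7 ≈ -1240.9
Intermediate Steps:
R(-7) + 138*(-9) = -8/(-7) + 138*(-9) = -8*(-1/7) - 1242 = 8/7 - 1242 = -8686/7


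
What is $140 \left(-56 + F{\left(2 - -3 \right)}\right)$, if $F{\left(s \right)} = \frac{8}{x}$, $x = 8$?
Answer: $-7700$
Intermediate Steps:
$F{\left(s \right)} = 1$ ($F{\left(s \right)} = \frac{8}{8} = 8 \cdot \frac{1}{8} = 1$)
$140 \left(-56 + F{\left(2 - -3 \right)}\right) = 140 \left(-56 + 1\right) = 140 \left(-55\right) = -7700$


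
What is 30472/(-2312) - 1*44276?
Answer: -12799573/289 ≈ -44289.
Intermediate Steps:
30472/(-2312) - 1*44276 = 30472*(-1/2312) - 44276 = -3809/289 - 44276 = -12799573/289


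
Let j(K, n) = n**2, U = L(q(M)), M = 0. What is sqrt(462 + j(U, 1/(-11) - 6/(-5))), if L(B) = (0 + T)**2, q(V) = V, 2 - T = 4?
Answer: sqrt(1401271)/55 ≈ 21.523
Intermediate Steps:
T = -2 (T = 2 - 1*4 = 2 - 4 = -2)
L(B) = 4 (L(B) = (0 - 2)**2 = (-2)**2 = 4)
U = 4
sqrt(462 + j(U, 1/(-11) - 6/(-5))) = sqrt(462 + (1/(-11) - 6/(-5))**2) = sqrt(462 + (1*(-1/11) - 6*(-1/5))**2) = sqrt(462 + (-1/11 + 6/5)**2) = sqrt(462 + (61/55)**2) = sqrt(462 + 3721/3025) = sqrt(1401271/3025) = sqrt(1401271)/55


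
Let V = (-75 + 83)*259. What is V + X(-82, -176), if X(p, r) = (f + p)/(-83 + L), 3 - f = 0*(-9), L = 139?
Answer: 115953/56 ≈ 2070.6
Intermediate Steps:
V = 2072 (V = 8*259 = 2072)
f = 3 (f = 3 - 0*(-9) = 3 - 1*0 = 3 + 0 = 3)
X(p, r) = 3/56 + p/56 (X(p, r) = (3 + p)/(-83 + 139) = (3 + p)/56 = (3 + p)*(1/56) = 3/56 + p/56)
V + X(-82, -176) = 2072 + (3/56 + (1/56)*(-82)) = 2072 + (3/56 - 41/28) = 2072 - 79/56 = 115953/56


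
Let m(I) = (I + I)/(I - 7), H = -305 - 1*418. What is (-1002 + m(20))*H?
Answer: 9388878/13 ≈ 7.2222e+5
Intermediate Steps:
H = -723 (H = -305 - 418 = -723)
m(I) = 2*I/(-7 + I) (m(I) = (2*I)/(-7 + I) = 2*I/(-7 + I))
(-1002 + m(20))*H = (-1002 + 2*20/(-7 + 20))*(-723) = (-1002 + 2*20/13)*(-723) = (-1002 + 2*20*(1/13))*(-723) = (-1002 + 40/13)*(-723) = -12986/13*(-723) = 9388878/13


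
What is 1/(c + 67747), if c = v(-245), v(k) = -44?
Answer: 1/67703 ≈ 1.4770e-5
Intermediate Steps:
c = -44
1/(c + 67747) = 1/(-44 + 67747) = 1/67703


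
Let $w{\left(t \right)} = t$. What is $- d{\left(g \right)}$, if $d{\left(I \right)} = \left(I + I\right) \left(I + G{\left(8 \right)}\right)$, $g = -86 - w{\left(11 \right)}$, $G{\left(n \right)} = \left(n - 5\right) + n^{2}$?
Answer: $-5820$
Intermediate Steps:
$G{\left(n \right)} = -5 + n + n^{2}$ ($G{\left(n \right)} = \left(-5 + n\right) + n^{2} = -5 + n + n^{2}$)
$g = -97$ ($g = -86 - 11 = -97$)
$d{\left(I \right)} = 2 I \left(67 + I\right)$ ($d{\left(I \right)} = \left(I + I\right) \left(I + \left(-5 + 8 + 8^{2}\right)\right) = 2 I \left(I + \left(-5 + 8 + 64\right)\right) = 2 I \left(I + 67\right) = 2 I \left(67 + I\right)$)
$- d{\left(g \right)} = - 2 \left(-97\right) \left(67 - 97\right) = - 2 \left(-97\right) \left(-30\right) = \left(-1\right) 5820 = -5820$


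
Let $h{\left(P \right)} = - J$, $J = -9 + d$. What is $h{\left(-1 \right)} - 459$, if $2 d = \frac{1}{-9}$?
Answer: $- \frac{8099}{18} \approx -449.94$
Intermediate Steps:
$d = - \frac{1}{18}$ ($d = \frac{1}{2 \left(-9\right)} = \frac{1}{2} \left(- \frac{1}{9}\right) = - \frac{1}{18} \approx -0.055556$)
$J = - \frac{163}{18}$ ($J = -9 - \frac{1}{18} = - \frac{163}{18} \approx -9.0556$)
$h{\left(P \right)} = \frac{163}{18}$ ($h{\left(P \right)} = \left(-1\right) \left(- \frac{163}{18}\right) = \frac{163}{18}$)
$h{\left(-1 \right)} - 459 = \frac{163}{18} - 459 = - \frac{8099}{18}$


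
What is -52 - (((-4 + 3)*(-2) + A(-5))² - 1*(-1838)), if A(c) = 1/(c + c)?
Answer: -189361/100 ≈ -1893.6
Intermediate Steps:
A(c) = 1/(2*c)
-52 - (((-4 + 3)*(-2) + A(-5))² - 1*(-1838)) = -52 - (((-4 + 3)*(-2) + (½)/(-5))² - 1*(-1838)) = -52 - ((-1*(-2) + (½)*(-⅕))² + 1838) = -52 - ((2 - ⅒)² + 1838) = -52 - ((19/10)² + 1838) = -52 - (361/100 + 1838) = -52 - 1*184161/100 = -52 - 184161/100 = -189361/100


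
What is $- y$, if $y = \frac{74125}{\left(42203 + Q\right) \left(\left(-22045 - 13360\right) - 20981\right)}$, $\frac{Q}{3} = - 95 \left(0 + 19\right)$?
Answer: $\frac{74125}{2074328168} \approx 3.5734 \cdot 10^{-5}$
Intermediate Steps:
$Q = -5415$ ($Q = 3 \left(- 95 \left(0 + 19\right)\right) = 3 \left(\left(-95\right) 19\right) = 3 \left(-1805\right) = -5415$)
$y = - \frac{74125}{2074328168}$ ($y = \frac{74125}{\left(42203 - 5415\right) \left(\left(-22045 - 13360\right) - 20981\right)} = \frac{74125}{36788 \left(\left(-22045 - 13360\right) - 20981\right)} = \frac{74125}{36788 \left(-35405 - 20981\right)} = \frac{74125}{36788 \left(-56386\right)} = \frac{74125}{-2074328168} = 74125 \left(- \frac{1}{2074328168}\right) = - \frac{74125}{2074328168} \approx -3.5734 \cdot 10^{-5}$)
$- y = \left(-1\right) \left(- \frac{74125}{2074328168}\right) = \frac{74125}{2074328168}$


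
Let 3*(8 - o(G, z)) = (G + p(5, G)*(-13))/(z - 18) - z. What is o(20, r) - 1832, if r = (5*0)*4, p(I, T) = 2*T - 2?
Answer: -16495/9 ≈ -1832.8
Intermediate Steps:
p(I, T) = -2 + 2*T
r = 0 (r = 0*4 = 0)
o(G, z) = 8 + z/3 - (26 - 25*G)/(3*(-18 + z)) (o(G, z) = 8 - ((G + (-2 + 2*G)*(-13))/(z - 18) - z)/3 = 8 - ((G + (26 - 26*G))/(-18 + z) - z)/3 = 8 - ((26 - 25*G)/(-18 + z) - z)/3 = 8 - (-z + (26 - 25*G)/(-18 + z))/3 = 8 + (z/3 - (26 - 25*G)/(3*(-18 + z))) = 8 + z/3 - (26 - 25*G)/(3*(-18 + z)))
o(20, r) - 1832 = (-458 + 0² + 6*0 + 25*20)/(3*(-18 + 0)) - 1832 = (⅓)*(-458 + 0 + 0 + 500)/(-18) - 1832 = (⅓)*(-1/18)*42 - 1832 = -7/9 - 1832 = -16495/9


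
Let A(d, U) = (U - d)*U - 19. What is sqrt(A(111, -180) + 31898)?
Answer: sqrt(84259) ≈ 290.27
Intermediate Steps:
A(d, U) = -19 + U*(U - d) (A(d, U) = U*(U - d) - 19 = -19 + U*(U - d))
sqrt(A(111, -180) + 31898) = sqrt((-19 + (-180)**2 - 1*(-180)*111) + 31898) = sqrt((-19 + 32400 + 19980) + 31898) = sqrt(52361 + 31898) = sqrt(84259)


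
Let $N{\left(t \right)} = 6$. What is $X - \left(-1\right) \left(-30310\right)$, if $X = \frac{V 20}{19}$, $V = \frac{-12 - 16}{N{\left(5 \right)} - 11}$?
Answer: $- \frac{575778}{19} \approx -30304.0$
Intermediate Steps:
$V = \frac{28}{5}$ ($V = \frac{-12 - 16}{6 - 11} = - \frac{28}{-5} = \left(-28\right) \left(- \frac{1}{5}\right) = \frac{28}{5} \approx 5.6$)
$X = \frac{112}{19}$ ($X = \frac{\frac{28}{5} \cdot 20}{19} = 112 \cdot \frac{1}{19} = \frac{112}{19} \approx 5.8947$)
$X - \left(-1\right) \left(-30310\right) = \frac{112}{19} - \left(-1\right) \left(-30310\right) = \frac{112}{19} - 30310 = - \frac{575778}{19}$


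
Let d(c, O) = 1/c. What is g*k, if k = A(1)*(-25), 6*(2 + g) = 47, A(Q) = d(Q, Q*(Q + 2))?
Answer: -875/6 ≈ -145.83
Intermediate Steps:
A(Q) = 1/Q
g = 35/6 (g = -2 + (1/6)*47 = -2 + 47/6 = 35/6 ≈ 5.8333)
k = -25 (k = -25/1 = 1*(-25) = -25)
g*k = (35/6)*(-25) = -875/6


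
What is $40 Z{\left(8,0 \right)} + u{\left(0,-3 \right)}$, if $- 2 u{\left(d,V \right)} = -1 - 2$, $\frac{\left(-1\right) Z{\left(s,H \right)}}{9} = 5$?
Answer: $- \frac{3597}{2} \approx -1798.5$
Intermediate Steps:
$Z{\left(s,H \right)} = -45$ ($Z{\left(s,H \right)} = \left(-9\right) 5 = -45$)
$u{\left(d,V \right)} = \frac{3}{2}$ ($u{\left(d,V \right)} = - \frac{-1 - 2}{2} = \left(- \frac{1}{2}\right) \left(-3\right) = \frac{3}{2}$)
$40 Z{\left(8,0 \right)} + u{\left(0,-3 \right)} = 40 \left(-45\right) + \frac{3}{2} = -1800 + \frac{3}{2} = - \frac{3597}{2}$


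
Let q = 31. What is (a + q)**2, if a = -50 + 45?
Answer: 676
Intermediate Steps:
a = -5
(a + q)**2 = (-5 + 31)**2 = 26**2 = 676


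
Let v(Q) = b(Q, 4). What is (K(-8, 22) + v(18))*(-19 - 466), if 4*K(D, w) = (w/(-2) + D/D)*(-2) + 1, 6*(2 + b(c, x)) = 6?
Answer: -8245/4 ≈ -2061.3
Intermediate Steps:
b(c, x) = -1 (b(c, x) = -2 + (⅙)*6 = -2 + 1 = -1)
K(D, w) = -¼ + w/4 (K(D, w) = ((w/(-2) + D/D)*(-2) + 1)/4 = ((w*(-½) + 1)*(-2) + 1)/4 = ((-w/2 + 1)*(-2) + 1)/4 = ((1 - w/2)*(-2) + 1)/4 = ((-2 + w) + 1)/4 = (-1 + w)/4 = -¼ + w/4)
v(Q) = -1
(K(-8, 22) + v(18))*(-19 - 466) = ((-¼ + (¼)*22) - 1)*(-19 - 466) = ((-¼ + 11/2) - 1)*(-485) = (21/4 - 1)*(-485) = (17/4)*(-485) = -8245/4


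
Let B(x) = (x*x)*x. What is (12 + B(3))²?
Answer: 1521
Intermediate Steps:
B(x) = x³ (B(x) = x²*x = x³)
(12 + B(3))² = (12 + 3³)² = (12 + 27)² = 39² = 1521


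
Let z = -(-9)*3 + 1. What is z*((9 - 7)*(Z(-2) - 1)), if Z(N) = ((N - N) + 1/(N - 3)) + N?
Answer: -896/5 ≈ -179.20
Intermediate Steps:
z = 28 (z = -3*(-9) + 1 = 27 + 1 = 28)
Z(N) = N + 1/(-3 + N) (Z(N) = (0 + 1/(-3 + N)) + N = 1/(-3 + N) + N = N + 1/(-3 + N))
z*((9 - 7)*(Z(-2) - 1)) = 28*((9 - 7)*((1 + (-2)² - 3*(-2))/(-3 - 2) - 1)) = 28*(2*((1 + 4 + 6)/(-5) - 1)) = 28*(2*(-⅕*11 - 1)) = 28*(2*(-11/5 - 1)) = 28*(2*(-16/5)) = 28*(-32/5) = -896/5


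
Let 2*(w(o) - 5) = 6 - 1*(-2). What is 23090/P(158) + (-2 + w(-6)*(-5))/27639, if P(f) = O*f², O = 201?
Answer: 67058267/23114329866 ≈ 0.0029012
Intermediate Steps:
w(o) = 9 (w(o) = 5 + (6 - 1*(-2))/2 = 5 + (6 + 2)/2 = 5 + (½)*8 = 5 + 4 = 9)
P(f) = 201*f²
23090/P(158) + (-2 + w(-6)*(-5))/27639 = 23090/((201*158²)) + (-2 + 9*(-5))/27639 = 23090/((201*24964)) + (-2 - 45)*(1/27639) = 23090/5017764 - 47*1/27639 = 23090*(1/5017764) - 47/27639 = 11545/2508882 - 47/27639 = 67058267/23114329866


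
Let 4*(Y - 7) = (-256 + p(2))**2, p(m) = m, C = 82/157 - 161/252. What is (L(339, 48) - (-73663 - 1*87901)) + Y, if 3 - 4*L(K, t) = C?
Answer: 4017459215/22608 ≈ 1.7770e+5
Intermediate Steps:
C = -659/5652 (C = 82*(1/157) - 161*1/252 = 82/157 - 23/36 = -659/5652 ≈ -0.11660)
L(K, t) = 17615/22608 (L(K, t) = 3/4 - 1/4*(-659/5652) = 3/4 + 659/22608 = 17615/22608)
Y = 16136 (Y = 7 + (-256 + 2)**2/4 = 7 + (1/4)*(-254)**2 = 7 + (1/4)*64516 = 7 + 16129 = 16136)
(L(339, 48) - (-73663 - 1*87901)) + Y = (17615/22608 - (-73663 - 1*87901)) + 16136 = (17615/22608 - (-73663 - 87901)) + 16136 = (17615/22608 - 1*(-161564)) + 16136 = (17615/22608 + 161564) + 16136 = 3652656527/22608 + 16136 = 4017459215/22608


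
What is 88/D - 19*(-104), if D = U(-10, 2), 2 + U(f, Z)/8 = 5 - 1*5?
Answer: 3941/2 ≈ 1970.5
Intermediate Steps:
U(f, Z) = -16 (U(f, Z) = -16 + 8*(5 - 1*5) = -16 + 8*(5 - 5) = -16 + 8*0 = -16 + 0 = -16)
D = -16
88/D - 19*(-104) = 88/(-16) - 19*(-104) = 88*(-1/16) + 1976 = -11/2 + 1976 = 3941/2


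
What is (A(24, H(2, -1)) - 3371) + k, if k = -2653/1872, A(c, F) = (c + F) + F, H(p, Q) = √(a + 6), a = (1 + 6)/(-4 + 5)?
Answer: -6268237/1872 + 2*√13 ≈ -3341.2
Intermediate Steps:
a = 7 (a = 7/1 = 7*1 = 7)
H(p, Q) = √13 (H(p, Q) = √(7 + 6) = √13)
A(c, F) = c + 2*F (A(c, F) = (F + c) + F = c + 2*F)
k = -2653/1872 (k = -2653*1/1872 = -2653/1872 ≈ -1.4172)
(A(24, H(2, -1)) - 3371) + k = ((24 + 2*√13) - 3371) - 2653/1872 = (-3347 + 2*√13) - 2653/1872 = -6268237/1872 + 2*√13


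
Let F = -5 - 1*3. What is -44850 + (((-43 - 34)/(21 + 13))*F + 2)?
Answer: -762108/17 ≈ -44830.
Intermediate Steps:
F = -8 (F = -5 - 3 = -8)
-44850 + (((-43 - 34)/(21 + 13))*F + 2) = -44850 + (((-43 - 34)/(21 + 13))*(-8) + 2) = -44850 + (-77/34*(-8) + 2) = -44850 + (308/17 + 2) = -44850 + 342/17 = -762108/17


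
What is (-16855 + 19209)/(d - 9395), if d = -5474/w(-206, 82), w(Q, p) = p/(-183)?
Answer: 4387/5258 ≈ 0.83435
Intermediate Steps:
w(Q, p) = -p/183 (w(Q, p) = p*(-1/183) = -p/183)
d = 500871/41 (d = -5474/((-1/183*82)) = -5474/(-82/183) = -5474*(-183/82) = 500871/41 ≈ 12216.)
(-16855 + 19209)/(d - 9395) = (-16855 + 19209)/(500871/41 - 9395) = 2354/(115676/41) = 2354*(41/115676) = 4387/5258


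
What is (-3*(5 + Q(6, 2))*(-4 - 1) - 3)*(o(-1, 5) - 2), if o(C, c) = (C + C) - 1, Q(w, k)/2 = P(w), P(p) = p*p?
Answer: -5760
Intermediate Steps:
P(p) = p**2
Q(w, k) = 2*w**2
o(C, c) = -1 + 2*C (o(C, c) = 2*C - 1 = -1 + 2*C)
(-3*(5 + Q(6, 2))*(-4 - 1) - 3)*(o(-1, 5) - 2) = (-3*(5 + 2*6**2)*(-4 - 1) - 3)*((-1 + 2*(-1)) - 2) = (-3*(5 + 2*36)*(-5) - 3)*((-1 - 2) - 2) = (-3*(5 + 72)*(-5) - 3)*(-3 - 2) = (-231*(-5) - 3)*(-5) = (-3*(-385) - 3)*(-5) = (1155 - 3)*(-5) = 1152*(-5) = -5760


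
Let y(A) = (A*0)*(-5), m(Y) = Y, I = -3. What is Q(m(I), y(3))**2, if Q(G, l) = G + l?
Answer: 9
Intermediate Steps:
y(A) = 0 (y(A) = 0*(-5) = 0)
Q(m(I), y(3))**2 = (-3 + 0)**2 = (-3)**2 = 9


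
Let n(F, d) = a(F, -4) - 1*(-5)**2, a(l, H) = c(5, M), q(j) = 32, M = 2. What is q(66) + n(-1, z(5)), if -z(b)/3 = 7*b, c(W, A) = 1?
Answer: 8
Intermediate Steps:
z(b) = -21*b
a(l, H) = 1
n(F, d) = -24 (n(F, d) = 1 - 1*(-5)**2 = 1 - 1*25 = 1 - 25 = -24)
q(66) + n(-1, z(5)) = 32 - 24 = 8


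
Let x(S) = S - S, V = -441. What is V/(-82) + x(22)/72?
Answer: 441/82 ≈ 5.3781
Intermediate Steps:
x(S) = 0
V/(-82) + x(22)/72 = -441/(-82) + 0/72 = -441*(-1/82) + 0*(1/72) = 441/82 + 0 = 441/82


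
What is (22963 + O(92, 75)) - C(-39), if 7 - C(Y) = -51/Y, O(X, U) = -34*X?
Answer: 257781/13 ≈ 19829.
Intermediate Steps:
C(Y) = 7 + 51/Y (C(Y) = 7 - (-51)/Y = 7 + 51/Y)
(22963 + O(92, 75)) - C(-39) = (22963 - 34*92) - (7 + 51/(-39)) = (22963 - 3128) - (7 + 51*(-1/39)) = 19835 - (7 - 17/13) = 19835 - 1*74/13 = 19835 - 74/13 = 257781/13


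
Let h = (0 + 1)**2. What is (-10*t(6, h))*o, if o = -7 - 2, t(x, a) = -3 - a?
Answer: -360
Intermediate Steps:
h = 1 (h = 1**2 = 1)
o = -9
(-10*t(6, h))*o = -10*(-3 - 1*1)*(-9) = -10*(-3 - 1)*(-9) = -10*(-4)*(-9) = 40*(-9) = -360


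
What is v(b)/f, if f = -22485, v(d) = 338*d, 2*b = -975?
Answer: 10985/1499 ≈ 7.3282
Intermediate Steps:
b = -975/2 (b = (1/2)*(-975) = -975/2 ≈ -487.50)
v(b)/f = (338*(-975/2))/(-22485) = -164775*(-1/22485) = 10985/1499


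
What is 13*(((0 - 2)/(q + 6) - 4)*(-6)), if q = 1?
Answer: 2340/7 ≈ 334.29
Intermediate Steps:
13*(((0 - 2)/(q + 6) - 4)*(-6)) = 13*(((0 - 2)/(1 + 6) - 4)*(-6)) = 13*((-2/7 - 4)*(-6)) = 13*(-30/7*(-6)) = 13*(180/7) = 2340/7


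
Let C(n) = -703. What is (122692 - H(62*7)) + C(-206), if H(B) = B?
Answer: 121555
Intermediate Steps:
(122692 - H(62*7)) + C(-206) = (122692 - 62*7) - 703 = (122692 - 1*434) - 703 = (122692 - 434) - 703 = 122258 - 703 = 121555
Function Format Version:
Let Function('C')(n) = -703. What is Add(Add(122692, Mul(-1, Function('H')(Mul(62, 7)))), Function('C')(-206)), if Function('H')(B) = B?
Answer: 121555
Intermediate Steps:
Add(Add(122692, Mul(-1, Function('H')(Mul(62, 7)))), Function('C')(-206)) = Add(Add(122692, Mul(-1, Mul(62, 7))), -703) = Add(Add(122692, Mul(-1, 434)), -703) = Add(Add(122692, -434), -703) = Add(122258, -703) = 121555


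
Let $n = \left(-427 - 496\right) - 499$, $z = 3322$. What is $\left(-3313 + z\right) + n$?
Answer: $-1413$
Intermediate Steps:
$n = -1422$ ($n = -923 - 499 = -1422$)
$\left(-3313 + z\right) + n = \left(-3313 + 3322\right) - 1422 = 9 - 1422 = -1413$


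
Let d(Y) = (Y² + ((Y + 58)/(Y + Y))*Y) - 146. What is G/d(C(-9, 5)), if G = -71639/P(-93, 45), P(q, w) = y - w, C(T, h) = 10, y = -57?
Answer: -71639/1224 ≈ -58.529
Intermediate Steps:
P(q, w) = -57 - w
d(Y) = -117 + Y² + Y/2 (d(Y) = (Y² + ((58 + Y)/((2*Y)))*Y) - 146 = (Y² + ((58 + Y)*(1/(2*Y)))*Y) - 146 = (Y² + ((58 + Y)/(2*Y))*Y) - 146 = (Y² + (29 + Y/2)) - 146 = (29 + Y² + Y/2) - 146 = -117 + Y² + Y/2)
G = 71639/102 (G = -71639/(-57 - 1*45) = -71639/(-57 - 45) = -71639/(-102) = -71639*(-1/102) = 71639/102 ≈ 702.34)
G/d(C(-9, 5)) = 71639/(102*(-117 + 10² + (½)*10)) = 71639/(102*(-117 + 100 + 5)) = (71639/102)/(-12) = (71639/102)*(-1/12) = -71639/1224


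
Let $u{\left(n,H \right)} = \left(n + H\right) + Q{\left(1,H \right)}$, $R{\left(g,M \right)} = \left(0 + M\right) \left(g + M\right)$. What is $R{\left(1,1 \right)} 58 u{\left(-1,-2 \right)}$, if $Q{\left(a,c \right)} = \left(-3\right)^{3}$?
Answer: $-3480$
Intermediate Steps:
$R{\left(g,M \right)} = M \left(M + g\right)$
$Q{\left(a,c \right)} = -27$
$u{\left(n,H \right)} = -27 + H + n$ ($u{\left(n,H \right)} = \left(n + H\right) - 27 = \left(H + n\right) - 27 = -27 + H + n$)
$R{\left(1,1 \right)} 58 u{\left(-1,-2 \right)} = 1 \left(1 + 1\right) 58 \left(-27 - 2 - 1\right) = 1 \cdot 2 \cdot 58 \left(-30\right) = 2 \cdot 58 \left(-30\right) = 116 \left(-30\right) = -3480$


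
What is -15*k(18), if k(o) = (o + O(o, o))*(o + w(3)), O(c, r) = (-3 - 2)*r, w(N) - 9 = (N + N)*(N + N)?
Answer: 68040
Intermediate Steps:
w(N) = 9 + 4*N² (w(N) = 9 + (N + N)*(N + N) = 9 + (2*N)*(2*N) = 9 + 4*N²)
O(c, r) = -5*r
k(o) = -4*o*(45 + o) (k(o) = (o - 5*o)*(o + (9 + 4*3²)) = (-4*o)*(o + (9 + 4*9)) = (-4*o)*(o + (9 + 36)) = (-4*o)*(o + 45) = (-4*o)*(45 + o) = -4*o*(45 + o))
-15*k(18) = -60*18*(-45 - 1*18) = -60*18*(-45 - 18) = -60*18*(-63) = -15*(-4536) = 68040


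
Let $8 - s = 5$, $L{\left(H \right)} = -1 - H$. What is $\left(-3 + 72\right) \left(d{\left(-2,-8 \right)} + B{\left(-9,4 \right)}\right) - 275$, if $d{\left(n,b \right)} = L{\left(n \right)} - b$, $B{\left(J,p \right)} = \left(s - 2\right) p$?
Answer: $622$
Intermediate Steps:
$s = 3$ ($s = 8 - 5 = 3$)
$B{\left(J,p \right)} = p$ ($B{\left(J,p \right)} = \left(3 - 2\right) p = 1 p = p$)
$d{\left(n,b \right)} = -1 - b - n$ ($d{\left(n,b \right)} = \left(-1 - n\right) - b = -1 - b - n$)
$\left(-3 + 72\right) \left(d{\left(-2,-8 \right)} + B{\left(-9,4 \right)}\right) - 275 = \left(-3 + 72\right) \left(\left(-1 - -8 - -2\right) + 4\right) - 275 = 69 \left(\left(-1 + 8 + 2\right) + 4\right) - 275 = 69 \left(9 + 4\right) - 275 = 69 \cdot 13 - 275 = 897 - 275 = 622$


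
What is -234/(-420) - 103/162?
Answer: -223/2835 ≈ -0.078660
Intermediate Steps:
-234/(-420) - 103/162 = -234*(-1/420) - 103*1/162 = 39/70 - 103/162 = -223/2835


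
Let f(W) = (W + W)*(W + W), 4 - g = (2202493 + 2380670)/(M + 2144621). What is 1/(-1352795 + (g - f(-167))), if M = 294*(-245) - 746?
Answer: -690615/1011301531126 ≈ -6.8290e-7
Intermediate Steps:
M = -72776 (M = -72030 - 746 = -72776)
g = 1234739/690615 (g = 4 - (2202493 + 2380670)/(-72776 + 2144621) = 4 - 4583163/2071845 = 4 - 1*1527721/690615 = 4 - 1527721/690615 = 1234739/690615 ≈ 1.7879)
f(W) = 4*W² (f(W) = (2*W)*(2*W) = 4*W²)
1/(-1352795 + (g - f(-167))) = 1/(-1352795 + (1234739/690615 - 4*(-167)²)) = 1/(-1352795 + (1234739/690615 - 4*27889)) = 1/(-1352795 + (1234739/690615 - 1*111556)) = 1/(-1352795 + (1234739/690615 - 111556)) = 1/(-1352795 - 77041012201/690615) = 1/(-1011301531126/690615) = -690615/1011301531126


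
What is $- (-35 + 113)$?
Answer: $-78$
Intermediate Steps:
$- (-35 + 113) = \left(-1\right) 78 = -78$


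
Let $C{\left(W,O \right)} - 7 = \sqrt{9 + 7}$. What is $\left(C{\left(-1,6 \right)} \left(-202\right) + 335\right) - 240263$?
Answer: $-242150$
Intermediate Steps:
$C{\left(W,O \right)} = 11$ ($C{\left(W,O \right)} = 7 + \sqrt{9 + 7} = 7 + \sqrt{16} = 7 + 4 = 11$)
$\left(C{\left(-1,6 \right)} \left(-202\right) + 335\right) - 240263 = \left(11 \left(-202\right) + 335\right) - 240263 = \left(-2222 + 335\right) - 240263 = -1887 - 240263 = -242150$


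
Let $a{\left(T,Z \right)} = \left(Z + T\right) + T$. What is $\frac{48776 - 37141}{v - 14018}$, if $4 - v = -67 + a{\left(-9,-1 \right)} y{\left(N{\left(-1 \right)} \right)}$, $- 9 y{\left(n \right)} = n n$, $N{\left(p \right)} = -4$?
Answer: $- \frac{8055}{9679} \approx -0.83221$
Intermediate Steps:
$a{\left(T,Z \right)} = Z + 2 T$ ($a{\left(T,Z \right)} = \left(T + Z\right) + T = Z + 2 T$)
$y{\left(n \right)} = - \frac{n^{2}}{9}$ ($y{\left(n \right)} = - \frac{n n}{9} = - \frac{n^{2}}{9}$)
$v = \frac{335}{9}$ ($v = 4 - \left(-67 + \left(-1 + 2 \left(-9\right)\right) \left(- \frac{\left(-4\right)^{2}}{9}\right)\right) = 4 - \left(-67 + \left(-1 - 18\right) \left(\left(- \frac{1}{9}\right) 16\right)\right) = 4 - \left(-67 - - \frac{304}{9}\right) = 4 - \left(-67 + \frac{304}{9}\right) = 4 - - \frac{299}{9} = 4 + \frac{299}{9} = \frac{335}{9} \approx 37.222$)
$\frac{48776 - 37141}{v - 14018} = \frac{48776 - 37141}{\frac{335}{9} - 14018} = \frac{11635}{\frac{335}{9} - 14018} = \frac{11635}{- \frac{125827}{9}} = 11635 \left(- \frac{9}{125827}\right) = - \frac{8055}{9679}$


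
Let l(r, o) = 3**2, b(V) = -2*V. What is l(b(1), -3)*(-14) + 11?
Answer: -115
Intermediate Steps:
l(r, o) = 9
l(b(1), -3)*(-14) + 11 = 9*(-14) + 11 = -126 + 11 = -115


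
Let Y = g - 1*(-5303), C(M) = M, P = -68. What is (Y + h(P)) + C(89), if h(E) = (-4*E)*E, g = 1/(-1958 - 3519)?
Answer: -71770609/5477 ≈ -13104.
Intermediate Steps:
g = -1/5477 (g = 1/(-5477) = -1/5477 ≈ -0.00018258)
h(E) = -4*E²
Y = 29044530/5477 (Y = -1/5477 - 1*(-5303) = -1/5477 + 5303 = 29044530/5477 ≈ 5303.0)
(Y + h(P)) + C(89) = (29044530/5477 - 4*(-68)²) + 89 = (29044530/5477 - 4*4624) + 89 = (29044530/5477 - 18496) + 89 = -72258062/5477 + 89 = -71770609/5477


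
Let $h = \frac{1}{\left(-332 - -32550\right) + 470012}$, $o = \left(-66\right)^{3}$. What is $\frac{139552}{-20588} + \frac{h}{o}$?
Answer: $- \frac{5037447481804187}{743170780463760} \approx -6.7783$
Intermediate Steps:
$o = -287496$
$h = \frac{1}{502230}$ ($h = \frac{1}{\left(-332 + 32550\right) + 470012} = \frac{1}{32218 + 470012} = \frac{1}{502230} \approx 1.9911 \cdot 10^{-6}$)
$\frac{139552}{-20588} + \frac{h}{o} = \frac{139552}{-20588} + \frac{1}{502230 \left(-287496\right)} = 139552 \left(- \frac{1}{20588}\right) + \frac{1}{502230} \left(- \frac{1}{287496}\right) = - \frac{34888}{5147} - \frac{1}{144389116080} = - \frac{5037447481804187}{743170780463760}$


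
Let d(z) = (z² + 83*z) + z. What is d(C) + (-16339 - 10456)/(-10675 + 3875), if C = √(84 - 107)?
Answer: -25921/1360 + 84*I*√23 ≈ -19.06 + 402.85*I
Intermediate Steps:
C = I*√23 (C = √(-23) = I*√23 ≈ 4.7958*I)
d(z) = z² + 84*z
d(C) + (-16339 - 10456)/(-10675 + 3875) = (I*√23)*(84 + I*√23) + (-16339 - 10456)/(-10675 + 3875) = I*√23*(84 + I*√23) - 26795/(-6800) = I*√23*(84 + I*√23) - 26795*(-1/6800) = I*√23*(84 + I*√23) + 5359/1360 = 5359/1360 + I*√23*(84 + I*√23)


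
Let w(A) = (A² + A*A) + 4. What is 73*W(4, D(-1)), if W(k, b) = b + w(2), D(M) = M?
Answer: 803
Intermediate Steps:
w(A) = 4 + 2*A² (w(A) = (A² + A²) + 4 = 2*A² + 4 = 4 + 2*A²)
W(k, b) = 12 + b (W(k, b) = b + (4 + 2*2²) = b + (4 + 2*4) = b + (4 + 8) = b + 12 = 12 + b)
73*W(4, D(-1)) = 73*(12 - 1) = 73*11 = 803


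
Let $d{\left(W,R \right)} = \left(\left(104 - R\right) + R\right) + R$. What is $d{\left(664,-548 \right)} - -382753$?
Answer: $382309$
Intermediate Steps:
$d{\left(W,R \right)} = 104 + R$
$d{\left(664,-548 \right)} - -382753 = \left(104 - 548\right) - -382753 = -444 + 382753 = 382309$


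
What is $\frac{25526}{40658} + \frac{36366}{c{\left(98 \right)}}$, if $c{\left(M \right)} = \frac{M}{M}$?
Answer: $\frac{739297177}{20329} \approx 36367.0$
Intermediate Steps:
$c{\left(M \right)} = 1$
$\frac{25526}{40658} + \frac{36366}{c{\left(98 \right)}} = \frac{25526}{40658} + \frac{36366}{1} = 25526 \cdot \frac{1}{40658} + 36366 \cdot 1 = \frac{12763}{20329} + 36366 = \frac{739297177}{20329}$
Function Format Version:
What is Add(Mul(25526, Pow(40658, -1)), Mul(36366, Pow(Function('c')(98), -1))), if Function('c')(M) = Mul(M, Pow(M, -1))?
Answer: Rational(739297177, 20329) ≈ 36367.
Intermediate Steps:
Function('c')(M) = 1
Add(Mul(25526, Pow(40658, -1)), Mul(36366, Pow(Function('c')(98), -1))) = Add(Mul(25526, Pow(40658, -1)), Mul(36366, Pow(1, -1))) = Add(Mul(25526, Rational(1, 40658)), Mul(36366, 1)) = Add(Rational(12763, 20329), 36366) = Rational(739297177, 20329)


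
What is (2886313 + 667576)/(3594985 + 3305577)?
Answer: 3553889/6900562 ≈ 0.51501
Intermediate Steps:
(2886313 + 667576)/(3594985 + 3305577) = 3553889/6900562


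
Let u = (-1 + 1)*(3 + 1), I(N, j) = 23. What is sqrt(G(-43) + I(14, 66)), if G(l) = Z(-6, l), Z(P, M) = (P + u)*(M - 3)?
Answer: sqrt(299) ≈ 17.292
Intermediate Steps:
u = 0 (u = 0*4 = 0)
Z(P, M) = P*(-3 + M) (Z(P, M) = (P + 0)*(M - 3) = P*(-3 + M))
G(l) = 18 - 6*l (G(l) = -6*(-3 + l) = 18 - 6*l)
sqrt(G(-43) + I(14, 66)) = sqrt((18 - 6*(-43)) + 23) = sqrt((18 + 258) + 23) = sqrt(276 + 23) = sqrt(299)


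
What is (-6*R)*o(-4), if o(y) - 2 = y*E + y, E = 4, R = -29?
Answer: -3132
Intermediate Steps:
o(y) = 2 + 5*y (o(y) = 2 + (y*4 + y) = 2 + (4*y + y) = 2 + 5*y)
(-6*R)*o(-4) = (-6*(-29))*(2 + 5*(-4)) = 174*(2 - 20) = 174*(-18) = -3132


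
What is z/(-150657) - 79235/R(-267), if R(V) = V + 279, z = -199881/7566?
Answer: -5017648075111/759913908 ≈ -6602.9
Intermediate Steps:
z = -66627/2522 (z = -199881*1/7566 = -66627/2522 ≈ -26.418)
R(V) = 279 + V
z/(-150657) - 79235/R(-267) = -66627/2522/(-150657) - 79235/(279 - 267) = -66627/2522*(-1/150657) - 79235/12 = 22209/126652318 - 79235*1/12 = 22209/126652318 - 79235/12 = -5017648075111/759913908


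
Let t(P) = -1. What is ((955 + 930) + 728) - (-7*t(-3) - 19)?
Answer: 2625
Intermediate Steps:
((955 + 930) + 728) - (-7*t(-3) - 19) = ((955 + 930) + 728) - (-7*(-1) - 19) = (1885 + 728) - (7 - 19) = 2613 - 1*(-12) = 2613 + 12 = 2625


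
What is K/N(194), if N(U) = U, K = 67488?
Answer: 33744/97 ≈ 347.88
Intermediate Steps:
K/N(194) = 67488/194 = 67488*(1/194) = 33744/97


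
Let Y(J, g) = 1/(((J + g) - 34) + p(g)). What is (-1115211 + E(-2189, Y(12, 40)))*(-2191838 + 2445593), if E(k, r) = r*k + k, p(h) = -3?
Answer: -283582868313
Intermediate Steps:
Y(J, g) = 1/(-37 + J + g) (Y(J, g) = 1/(((J + g) - 34) - 3) = 1/((-34 + J + g) - 3) = 1/(-37 + J + g))
E(k, r) = k + k*r (E(k, r) = k*r + k = k + k*r)
(-1115211 + E(-2189, Y(12, 40)))*(-2191838 + 2445593) = (-1115211 - 2189*(1 + 1/(-37 + 12 + 40)))*(-2191838 + 2445593) = (-1115211 - 2189*(1 + 1/15))*253755 = (-1115211 - 2189*16/15)*253755 = (-1115211 - 35024/15)*253755 = -16763189/15*253755 = -283582868313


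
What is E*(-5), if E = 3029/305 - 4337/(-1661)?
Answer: -6353954/101321 ≈ -62.711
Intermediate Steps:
E = 6353954/506605 (E = 3029*(1/305) - 4337*(-1/1661) = 3029/305 + 4337/1661 = 6353954/506605 ≈ 12.542)
E*(-5) = (6353954/506605)*(-5) = -6353954/101321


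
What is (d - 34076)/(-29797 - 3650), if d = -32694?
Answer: 66770/33447 ≈ 1.9963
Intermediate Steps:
(d - 34076)/(-29797 - 3650) = (-32694 - 34076)/(-29797 - 3650) = -66770/(-33447) = -66770*(-1/33447) = 66770/33447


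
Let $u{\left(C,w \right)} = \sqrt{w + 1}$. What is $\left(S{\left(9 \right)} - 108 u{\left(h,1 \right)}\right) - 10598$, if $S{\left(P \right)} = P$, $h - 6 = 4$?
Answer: $-10589 - 108 \sqrt{2} \approx -10742.0$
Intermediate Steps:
$h = 10$ ($h = 6 + 4 = 10$)
$u{\left(C,w \right)} = \sqrt{1 + w}$
$\left(S{\left(9 \right)} - 108 u{\left(h,1 \right)}\right) - 10598 = \left(9 - 108 \sqrt{1 + 1}\right) - 10598 = \left(9 - 108 \sqrt{2}\right) - 10598 = -10589 - 108 \sqrt{2}$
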